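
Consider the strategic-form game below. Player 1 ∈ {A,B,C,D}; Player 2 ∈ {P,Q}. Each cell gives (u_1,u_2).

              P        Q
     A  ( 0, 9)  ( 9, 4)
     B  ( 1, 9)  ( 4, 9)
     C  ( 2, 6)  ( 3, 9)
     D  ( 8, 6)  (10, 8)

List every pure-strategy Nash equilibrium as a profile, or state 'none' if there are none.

PSNE = {(D,Q)}

(A,P): not NE [P1→D gives 8>0]
(A,Q): not NE [P1→D gives 10>9; P2→P gives 9>4]
(B,P): not NE [P1→D gives 8>1]
(B,Q): not NE [P1→D gives 10>4]
(C,P): not NE [P1→D gives 8>2; P2→Q gives 9>6]
(C,Q): not NE [P1→D gives 10>3]
(D,P): not NE [P2→Q gives 8>6]
(D,Q): NE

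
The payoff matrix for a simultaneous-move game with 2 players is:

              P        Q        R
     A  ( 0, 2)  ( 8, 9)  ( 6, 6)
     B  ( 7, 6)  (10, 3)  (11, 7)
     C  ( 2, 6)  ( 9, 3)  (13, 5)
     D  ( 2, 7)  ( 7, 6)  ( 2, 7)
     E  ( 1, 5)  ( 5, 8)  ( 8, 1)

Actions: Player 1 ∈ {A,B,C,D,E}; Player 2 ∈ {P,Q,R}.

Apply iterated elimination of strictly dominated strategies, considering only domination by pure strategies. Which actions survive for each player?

P1 drop A (B beats it: P:7>0 Q:10>8 R:11>6)
P1 drop D (B beats it: P:7>2 Q:10>7 R:11>2)
P1 drop E (B beats it: P:7>1 Q:10>5 R:11>8)
P2 drop Q (P beats it: B:6>3 C:6>3)
P1→{B,C} P2→{P,R}

Remaining: P1:{B,C} P2:{P,R}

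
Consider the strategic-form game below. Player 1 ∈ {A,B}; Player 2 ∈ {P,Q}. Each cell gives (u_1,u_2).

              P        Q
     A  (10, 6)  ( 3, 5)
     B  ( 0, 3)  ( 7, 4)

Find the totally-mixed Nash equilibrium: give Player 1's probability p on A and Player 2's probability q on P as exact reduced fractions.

(p,q) = (1/2, 2/7)

P1 indiff ⇒ q·10+(1-q)·3 = q·0+(1-q)·7 ⇒ q(10) = (1-q)(4) ⇒ q = 2/7
P2 indiff ⇒ p·6+(1-p)·3 = p·5+(1-p)·4 ⇒ p(1) = (1-p)(1) ⇒ p = 1/2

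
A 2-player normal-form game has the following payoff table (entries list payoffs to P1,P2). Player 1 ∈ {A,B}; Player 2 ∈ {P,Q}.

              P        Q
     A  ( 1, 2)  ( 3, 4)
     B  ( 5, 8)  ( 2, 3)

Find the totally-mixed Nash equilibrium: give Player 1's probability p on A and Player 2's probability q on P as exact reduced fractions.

p=5/7, q=1/5

P1 indiff ⇒ q·1+(1-q)·3 = q·5+(1-q)·2 ⇒ q(-4) = (1-q)(-1) ⇒ q = 1/5
P2 indiff ⇒ p·2+(1-p)·8 = p·4+(1-p)·3 ⇒ p(-2) = (1-p)(-5) ⇒ p = 5/7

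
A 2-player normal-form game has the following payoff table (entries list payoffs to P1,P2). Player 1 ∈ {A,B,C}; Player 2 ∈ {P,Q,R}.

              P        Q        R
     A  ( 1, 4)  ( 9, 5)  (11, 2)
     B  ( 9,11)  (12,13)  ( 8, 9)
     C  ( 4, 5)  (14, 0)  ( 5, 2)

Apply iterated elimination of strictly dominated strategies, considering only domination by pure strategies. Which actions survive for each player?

P2 drop R (P beats it: A:4>2 B:11>9 C:5>2)
P1 drop A (B beats it: P:9>1 Q:12>9)
P1→{B,C} P2→{P,Q}

Survivors P1:{B,C} P2:{P,Q}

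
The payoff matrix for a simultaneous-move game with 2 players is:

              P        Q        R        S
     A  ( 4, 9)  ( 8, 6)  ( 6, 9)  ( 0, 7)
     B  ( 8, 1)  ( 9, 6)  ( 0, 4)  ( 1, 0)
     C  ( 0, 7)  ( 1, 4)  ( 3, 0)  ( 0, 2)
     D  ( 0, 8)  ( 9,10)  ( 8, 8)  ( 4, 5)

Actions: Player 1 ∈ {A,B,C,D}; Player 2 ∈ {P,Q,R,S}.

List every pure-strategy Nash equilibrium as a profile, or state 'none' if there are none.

(A,P): not NE [P1→B gives 8>4]
(A,Q): not NE [P1→D gives 9>8; P2→R gives 9>6]
(A,R): not NE [P1→D gives 8>6]
(A,S): not NE [P1→D gives 4>0; P2→R gives 9>7]
(B,P): not NE [P2→Q gives 6>1]
(B,Q): NE
(B,R): not NE [P1→D gives 8>0; P2→Q gives 6>4]
(B,S): not NE [P1→D gives 4>1; P2→Q gives 6>0]
(C,P): not NE [P1→B gives 8>0]
(C,Q): not NE [P1→D gives 9>1; P2→P gives 7>4]
(C,R): not NE [P1→D gives 8>3; P2→P gives 7>0]
(C,S): not NE [P1→D gives 4>0; P2→P gives 7>2]
(D,P): not NE [P1→B gives 8>0; P2→Q gives 10>8]
(D,Q): NE
(D,R): not NE [P2→Q gives 10>8]
(D,S): not NE [P2→Q gives 10>5]

NE set: (B,Q), (D,Q)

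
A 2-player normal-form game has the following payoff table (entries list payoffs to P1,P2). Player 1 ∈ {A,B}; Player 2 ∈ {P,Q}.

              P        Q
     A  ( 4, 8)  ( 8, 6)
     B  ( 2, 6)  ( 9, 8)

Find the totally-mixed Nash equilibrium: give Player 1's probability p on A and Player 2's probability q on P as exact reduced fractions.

(p,q) = (1/2, 1/3)

P1 indiff ⇒ q·4+(1-q)·8 = q·2+(1-q)·9 ⇒ q(2) = (1-q)(1) ⇒ q = 1/3
P2 indiff ⇒ p·8+(1-p)·6 = p·6+(1-p)·8 ⇒ p(2) = (1-p)(2) ⇒ p = 1/2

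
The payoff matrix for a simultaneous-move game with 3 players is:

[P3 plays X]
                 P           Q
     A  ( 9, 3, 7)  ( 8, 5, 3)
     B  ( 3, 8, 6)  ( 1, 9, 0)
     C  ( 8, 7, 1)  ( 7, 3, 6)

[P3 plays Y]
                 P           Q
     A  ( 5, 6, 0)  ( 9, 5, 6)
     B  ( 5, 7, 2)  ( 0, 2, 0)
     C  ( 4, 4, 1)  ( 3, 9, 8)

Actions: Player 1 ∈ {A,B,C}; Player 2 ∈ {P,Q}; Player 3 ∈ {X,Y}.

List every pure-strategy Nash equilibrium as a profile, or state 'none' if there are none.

Equilibria: none

(A,P,X): not NE [P2→Q gives 5>3]
(A,P,Y): not NE [P3→X gives 7>0]
(A,Q,X): not NE [P3→Y gives 6>3]
(A,Q,Y): not NE [P2→P gives 6>5]
(B,P,X): not NE [P1→A gives 9>3; P2→Q gives 9>8]
(B,P,Y): not NE [P3→X gives 6>2]
(B,Q,X): not NE [P1→A gives 8>1]
(B,Q,Y): not NE [P1→A gives 9>0; P2→P gives 7>2]
(C,P,X): not NE [P1→A gives 9>8]
(C,P,Y): not NE [P1→B gives 5>4; P2→Q gives 9>4]
(C,Q,X): not NE [P1→A gives 8>7; P2→P gives 7>3; P3→Y gives 8>6]
(C,Q,Y): not NE [P1→A gives 9>3]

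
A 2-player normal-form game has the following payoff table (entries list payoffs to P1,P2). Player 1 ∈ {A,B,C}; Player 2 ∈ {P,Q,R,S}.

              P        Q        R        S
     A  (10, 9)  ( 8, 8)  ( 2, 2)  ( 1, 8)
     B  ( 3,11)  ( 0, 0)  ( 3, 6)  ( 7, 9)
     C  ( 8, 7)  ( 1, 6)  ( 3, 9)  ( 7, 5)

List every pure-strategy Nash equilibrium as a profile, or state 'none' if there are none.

PSNE = {(A,P), (C,R)}

(A,P): NE
(A,Q): not NE [P2→P gives 9>8]
(A,R): not NE [P1→C gives 3>2; P2→P gives 9>2]
(A,S): not NE [P1→C gives 7>1; P2→P gives 9>8]
(B,P): not NE [P1→A gives 10>3]
(B,Q): not NE [P1→A gives 8>0; P2→P gives 11>0]
(B,R): not NE [P2→P gives 11>6]
(B,S): not NE [P2→P gives 11>9]
(C,P): not NE [P1→A gives 10>8; P2→R gives 9>7]
(C,Q): not NE [P1→A gives 8>1; P2→R gives 9>6]
(C,R): NE
(C,S): not NE [P2→R gives 9>5]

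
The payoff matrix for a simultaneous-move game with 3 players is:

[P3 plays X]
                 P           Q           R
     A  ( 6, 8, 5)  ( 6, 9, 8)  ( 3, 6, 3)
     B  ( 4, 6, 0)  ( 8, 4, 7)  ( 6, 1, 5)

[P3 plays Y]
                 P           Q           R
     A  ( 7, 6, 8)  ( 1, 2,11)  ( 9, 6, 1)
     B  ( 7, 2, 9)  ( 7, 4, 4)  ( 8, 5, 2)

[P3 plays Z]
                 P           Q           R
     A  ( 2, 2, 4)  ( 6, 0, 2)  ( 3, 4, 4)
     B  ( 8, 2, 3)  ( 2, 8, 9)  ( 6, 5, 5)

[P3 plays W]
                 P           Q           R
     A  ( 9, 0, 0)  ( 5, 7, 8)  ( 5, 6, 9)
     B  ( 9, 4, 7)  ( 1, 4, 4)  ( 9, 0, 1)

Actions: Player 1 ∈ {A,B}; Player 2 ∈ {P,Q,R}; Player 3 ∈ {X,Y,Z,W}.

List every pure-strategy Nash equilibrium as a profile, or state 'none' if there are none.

(A,P,X): not NE [P2→Q gives 9>8; P3→Y gives 8>5]
(A,P,Y): NE
(A,P,Z): not NE [P1→B gives 8>2; P2→R gives 4>2; P3→Y gives 8>4]
(A,P,W): not NE [P2→Q gives 7>0; P3→Y gives 8>0]
(A,Q,X): not NE [P1→B gives 8>6; P3→Y gives 11>8]
(A,Q,Y): not NE [P1→B gives 7>1; P2→R gives 6>2]
(A,Q,Z): not NE [P2→R gives 4>0; P3→Y gives 11>2]
(A,Q,W): not NE [P3→Y gives 11>8]
(A,R,X): not NE [P1→B gives 6>3; P2→Q gives 9>6; P3→W gives 9>3]
(A,R,Y): not NE [P3→W gives 9>1]
(A,R,Z): not NE [P1→B gives 6>3; P3→W gives 9>4]
(A,R,W): not NE [P1→B gives 9>5; P2→Q gives 7>6]
(B,P,X): not NE [P1→A gives 6>4; P3→Y gives 9>0]
(B,P,Y): not NE [P2→R gives 5>2]
(B,P,Z): not NE [P2→Q gives 8>2; P3→Y gives 9>3]
(B,P,W): not NE [P3→Y gives 9>7]
(B,Q,X): not NE [P2→P gives 6>4; P3→Z gives 9>7]
(B,Q,Y): not NE [P2→R gives 5>4; P3→Z gives 9>4]
(B,Q,Z): not NE [P1→A gives 6>2]
(B,Q,W): not NE [P1→A gives 5>1; P3→Z gives 9>4]
(B,R,X): not NE [P2→P gives 6>1]
(B,R,Y): not NE [P1→A gives 9>8; P3→Z gives 5>2]
(B,R,Z): not NE [P2→Q gives 8>5]
(B,R,W): not NE [P2→Q gives 4>0; P3→Z gives 5>1]

NE set: (A,P,Y)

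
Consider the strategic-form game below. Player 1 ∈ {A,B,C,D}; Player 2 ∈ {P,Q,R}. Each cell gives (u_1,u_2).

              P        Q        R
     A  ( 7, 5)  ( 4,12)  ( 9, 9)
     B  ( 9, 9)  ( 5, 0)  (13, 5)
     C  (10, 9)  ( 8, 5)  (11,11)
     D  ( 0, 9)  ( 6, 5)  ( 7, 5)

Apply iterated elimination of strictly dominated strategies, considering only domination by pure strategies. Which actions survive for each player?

Remaining: P1:{B,C} P2:{P,R}

P1 drop A (B beats it: P:9>7 Q:5>4 R:13>9)
P1 drop D (C beats it: P:10>0 Q:8>6 R:11>7)
P2 drop Q (P beats it: B:9>0 C:9>5)
P1→{B,C} P2→{P,R}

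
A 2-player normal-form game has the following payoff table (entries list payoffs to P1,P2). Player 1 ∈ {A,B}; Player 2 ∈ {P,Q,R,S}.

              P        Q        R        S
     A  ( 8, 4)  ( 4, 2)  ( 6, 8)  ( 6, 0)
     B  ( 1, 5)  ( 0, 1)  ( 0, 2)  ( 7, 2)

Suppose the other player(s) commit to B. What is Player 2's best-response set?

u_2(P vs B) = 5
u_2(Q vs B) = 1
u_2(R vs B) = 2
u_2(S vs B) = 2
max payoff 5 at {P}

BR_2 = {P}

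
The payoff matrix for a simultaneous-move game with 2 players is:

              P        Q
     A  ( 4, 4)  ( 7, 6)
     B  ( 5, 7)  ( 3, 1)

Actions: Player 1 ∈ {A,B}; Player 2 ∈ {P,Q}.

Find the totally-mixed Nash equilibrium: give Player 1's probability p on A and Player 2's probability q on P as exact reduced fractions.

p=3/4, q=4/5

P1 indiff ⇒ q·4+(1-q)·7 = q·5+(1-q)·3 ⇒ q(-1) = (1-q)(-4) ⇒ q = 4/5
P2 indiff ⇒ p·4+(1-p)·7 = p·6+(1-p)·1 ⇒ p(-2) = (1-p)(-6) ⇒ p = 3/4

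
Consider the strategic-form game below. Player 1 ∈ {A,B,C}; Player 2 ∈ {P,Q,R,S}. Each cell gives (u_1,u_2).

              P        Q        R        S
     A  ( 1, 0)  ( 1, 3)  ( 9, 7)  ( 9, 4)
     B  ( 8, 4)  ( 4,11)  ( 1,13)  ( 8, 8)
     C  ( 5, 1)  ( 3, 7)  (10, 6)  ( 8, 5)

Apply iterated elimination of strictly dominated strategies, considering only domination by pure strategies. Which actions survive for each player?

P2 drop P (Q beats it: A:3>0 B:11>4 C:7>1)
P2 drop S (R beats it: A:7>4 B:13>8 C:6>5)
P1 drop A (C beats it: Q:3>1 R:10>9)
P1→{B,C} P2→{Q,R}

IESDS → P1:{B,C} P2:{Q,R}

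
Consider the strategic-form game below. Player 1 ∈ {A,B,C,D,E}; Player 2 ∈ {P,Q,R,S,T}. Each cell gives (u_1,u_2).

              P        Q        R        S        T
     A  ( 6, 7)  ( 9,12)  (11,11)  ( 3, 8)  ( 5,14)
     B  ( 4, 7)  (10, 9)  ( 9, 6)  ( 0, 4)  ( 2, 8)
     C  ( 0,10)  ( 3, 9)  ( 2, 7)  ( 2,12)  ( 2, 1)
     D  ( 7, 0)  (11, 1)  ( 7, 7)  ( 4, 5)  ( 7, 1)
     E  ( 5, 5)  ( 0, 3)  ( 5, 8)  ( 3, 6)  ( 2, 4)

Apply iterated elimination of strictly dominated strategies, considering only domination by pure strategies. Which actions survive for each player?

P1 drop C (A beats it: P:6>0 Q:9>3 R:11>2 S:3>2 T:5>2)
P1 drop E (D beats it: P:7>5 Q:11>0 R:7>5 S:4>3 T:7>2)
P2 drop P (Q beats it: A:12>7 B:9>7 D:1>0)
P2 drop S (R beats it: A:11>8 B:6>4 D:7>5)
P1→{A,B,D} P2→{Q,R,T}

Remaining: P1:{A,B,D} P2:{Q,R,T}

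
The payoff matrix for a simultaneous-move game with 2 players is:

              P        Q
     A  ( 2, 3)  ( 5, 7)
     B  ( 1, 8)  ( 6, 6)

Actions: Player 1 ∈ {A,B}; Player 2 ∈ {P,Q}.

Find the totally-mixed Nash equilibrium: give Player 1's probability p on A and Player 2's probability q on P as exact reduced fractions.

P1 mixes 1/3 on A; P2 mixes 1/2 on P

P1 indiff ⇒ q·2+(1-q)·5 = q·1+(1-q)·6 ⇒ q(1) = (1-q)(1) ⇒ q = 1/2
P2 indiff ⇒ p·3+(1-p)·8 = p·7+(1-p)·6 ⇒ p(-4) = (1-p)(-2) ⇒ p = 1/3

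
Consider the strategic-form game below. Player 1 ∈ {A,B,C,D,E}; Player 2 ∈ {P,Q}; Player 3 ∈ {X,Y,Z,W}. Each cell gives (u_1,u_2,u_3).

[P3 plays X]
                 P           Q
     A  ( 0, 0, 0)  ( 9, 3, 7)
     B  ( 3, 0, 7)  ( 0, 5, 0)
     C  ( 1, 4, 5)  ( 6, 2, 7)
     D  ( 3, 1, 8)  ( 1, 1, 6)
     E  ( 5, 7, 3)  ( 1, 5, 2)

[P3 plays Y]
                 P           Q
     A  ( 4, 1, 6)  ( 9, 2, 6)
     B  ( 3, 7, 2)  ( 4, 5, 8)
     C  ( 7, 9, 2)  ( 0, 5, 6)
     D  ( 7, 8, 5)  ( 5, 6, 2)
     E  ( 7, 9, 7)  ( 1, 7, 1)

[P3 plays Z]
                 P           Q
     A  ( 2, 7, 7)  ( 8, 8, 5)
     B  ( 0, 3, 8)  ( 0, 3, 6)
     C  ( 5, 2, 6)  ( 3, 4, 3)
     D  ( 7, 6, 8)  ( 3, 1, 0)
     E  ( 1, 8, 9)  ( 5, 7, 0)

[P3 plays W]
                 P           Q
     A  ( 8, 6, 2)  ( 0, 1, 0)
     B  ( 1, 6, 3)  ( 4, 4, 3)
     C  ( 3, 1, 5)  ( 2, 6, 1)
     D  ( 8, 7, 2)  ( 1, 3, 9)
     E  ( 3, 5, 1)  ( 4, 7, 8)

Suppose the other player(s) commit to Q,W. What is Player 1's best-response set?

BR_1 = {B,E}

u_1(A vs Q,W) = 0
u_1(B vs Q,W) = 4
u_1(C vs Q,W) = 2
u_1(D vs Q,W) = 1
u_1(E vs Q,W) = 4
max payoff 4 at {B,E}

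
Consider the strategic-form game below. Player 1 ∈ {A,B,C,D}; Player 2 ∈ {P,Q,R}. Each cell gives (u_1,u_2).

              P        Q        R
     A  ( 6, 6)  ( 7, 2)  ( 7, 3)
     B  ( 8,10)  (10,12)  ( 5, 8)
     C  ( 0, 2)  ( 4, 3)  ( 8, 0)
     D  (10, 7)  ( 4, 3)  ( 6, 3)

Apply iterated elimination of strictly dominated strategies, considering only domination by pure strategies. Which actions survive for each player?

Remaining: P1:{B,D} P2:{P,Q}

P2 drop R (P beats it: A:6>3 B:10>8 C:2>0 D:7>3)
P1 drop A (B beats it: P:8>6 Q:10>7)
P1 drop C (B beats it: P:8>0 Q:10>4)
P1→{B,D} P2→{P,Q}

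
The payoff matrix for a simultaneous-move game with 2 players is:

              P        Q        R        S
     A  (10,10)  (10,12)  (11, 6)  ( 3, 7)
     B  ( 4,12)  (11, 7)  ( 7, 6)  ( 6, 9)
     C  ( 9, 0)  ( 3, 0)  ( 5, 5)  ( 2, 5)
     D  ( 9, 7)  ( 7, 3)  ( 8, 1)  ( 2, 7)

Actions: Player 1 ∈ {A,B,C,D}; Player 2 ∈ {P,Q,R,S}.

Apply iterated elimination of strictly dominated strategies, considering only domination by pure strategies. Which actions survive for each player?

P1 drop C (A beats it: P:10>9 Q:10>3 R:11>5 S:3>2)
P1 drop D (A beats it: P:10>9 Q:10>7 R:11>8 S:3>2)
P2 drop R (P beats it: A:10>6 B:12>6)
P2 drop S (P beats it: A:10>7 B:12>9)
P1→{A,B} P2→{P,Q}

Remaining: P1:{A,B} P2:{P,Q}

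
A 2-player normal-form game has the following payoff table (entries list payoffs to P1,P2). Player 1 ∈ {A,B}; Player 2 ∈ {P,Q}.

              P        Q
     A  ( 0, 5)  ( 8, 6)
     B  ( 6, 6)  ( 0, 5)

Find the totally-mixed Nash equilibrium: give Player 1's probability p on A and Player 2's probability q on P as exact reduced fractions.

P1 indiff ⇒ q·0+(1-q)·8 = q·6+(1-q)·0 ⇒ q(-6) = (1-q)(-8) ⇒ q = 4/7
P2 indiff ⇒ p·5+(1-p)·6 = p·6+(1-p)·5 ⇒ p(-1) = (1-p)(-1) ⇒ p = 1/2

(p,q) = (1/2, 4/7)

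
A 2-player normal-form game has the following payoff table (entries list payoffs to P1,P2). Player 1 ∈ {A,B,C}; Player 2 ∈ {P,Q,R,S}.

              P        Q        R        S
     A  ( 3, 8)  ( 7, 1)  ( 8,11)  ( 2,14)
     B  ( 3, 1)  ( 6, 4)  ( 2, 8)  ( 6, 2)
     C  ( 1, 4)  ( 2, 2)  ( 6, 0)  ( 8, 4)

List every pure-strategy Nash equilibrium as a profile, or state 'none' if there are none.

Nash profiles: (C,S)

(A,P): not NE [P2→S gives 14>8]
(A,Q): not NE [P2→S gives 14>1]
(A,R): not NE [P2→S gives 14>11]
(A,S): not NE [P1→C gives 8>2]
(B,P): not NE [P2→R gives 8>1]
(B,Q): not NE [P1→A gives 7>6; P2→R gives 8>4]
(B,R): not NE [P1→A gives 8>2]
(B,S): not NE [P1→C gives 8>6; P2→R gives 8>2]
(C,P): not NE [P1→B gives 3>1]
(C,Q): not NE [P1→A gives 7>2; P2→S gives 4>2]
(C,R): not NE [P1→A gives 8>6; P2→S gives 4>0]
(C,S): NE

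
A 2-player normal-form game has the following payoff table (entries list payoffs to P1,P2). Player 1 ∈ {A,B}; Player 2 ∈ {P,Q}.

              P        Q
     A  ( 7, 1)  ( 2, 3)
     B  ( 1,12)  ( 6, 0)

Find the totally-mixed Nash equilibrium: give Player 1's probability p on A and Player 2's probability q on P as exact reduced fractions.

(p,q) = (6/7, 2/5)

P1 indiff ⇒ q·7+(1-q)·2 = q·1+(1-q)·6 ⇒ q(6) = (1-q)(4) ⇒ q = 2/5
P2 indiff ⇒ p·1+(1-p)·12 = p·3+(1-p)·0 ⇒ p(-2) = (1-p)(-12) ⇒ p = 6/7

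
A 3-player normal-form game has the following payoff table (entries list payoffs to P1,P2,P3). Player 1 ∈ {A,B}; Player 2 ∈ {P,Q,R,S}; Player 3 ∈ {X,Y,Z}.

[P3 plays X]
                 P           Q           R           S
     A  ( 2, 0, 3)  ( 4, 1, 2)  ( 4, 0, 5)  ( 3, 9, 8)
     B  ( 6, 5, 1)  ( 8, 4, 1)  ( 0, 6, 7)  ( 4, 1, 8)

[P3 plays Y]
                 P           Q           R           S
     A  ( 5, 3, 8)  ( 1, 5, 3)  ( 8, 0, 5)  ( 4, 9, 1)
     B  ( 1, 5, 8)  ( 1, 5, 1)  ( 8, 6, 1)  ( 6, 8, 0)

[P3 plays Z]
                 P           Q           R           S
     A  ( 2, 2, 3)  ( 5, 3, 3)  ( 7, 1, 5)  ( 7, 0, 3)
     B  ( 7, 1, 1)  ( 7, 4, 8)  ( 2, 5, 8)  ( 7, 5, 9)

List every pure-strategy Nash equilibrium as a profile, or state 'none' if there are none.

(A,P,X): not NE [P1→B gives 6>2; P2→S gives 9>0; P3→Y gives 8>3]
(A,P,Y): not NE [P2→S gives 9>3]
(A,P,Z): not NE [P1→B gives 7>2; P2→Q gives 3>2; P3→Y gives 8>3]
(A,Q,X): not NE [P1→B gives 8>4; P2→S gives 9>1; P3→Z gives 3>2]
(A,Q,Y): not NE [P2→S gives 9>5]
(A,Q,Z): not NE [P1→B gives 7>5]
(A,R,X): not NE [P2→S gives 9>0]
(A,R,Y): not NE [P2→S gives 9>0]
(A,R,Z): not NE [P2→Q gives 3>1]
(A,S,X): not NE [P1→B gives 4>3]
(A,S,Y): not NE [P1→B gives 6>4; P3→X gives 8>1]
(A,S,Z): not NE [P2→Q gives 3>0; P3→X gives 8>3]
(B,P,X): not NE [P2→R gives 6>5; P3→Y gives 8>1]
(B,P,Y): not NE [P1→A gives 5>1; P2→S gives 8>5]
(B,P,Z): not NE [P2→S gives 5>1; P3→Y gives 8>1]
(B,Q,X): not NE [P2→R gives 6>4; P3→Z gives 8>1]
(B,Q,Y): not NE [P2→S gives 8>5; P3→Z gives 8>1]
(B,Q,Z): not NE [P2→S gives 5>4]
(B,R,X): not NE [P1→A gives 4>0; P3→Z gives 8>7]
(B,R,Y): not NE [P2→S gives 8>6; P3→Z gives 8>1]
(B,R,Z): not NE [P1→A gives 7>2]
(B,S,X): not NE [P2→R gives 6>1; P3→Z gives 9>8]
(B,S,Y): not NE [P3→Z gives 9>0]
(B,S,Z): NE

NE set: (B,S,Z)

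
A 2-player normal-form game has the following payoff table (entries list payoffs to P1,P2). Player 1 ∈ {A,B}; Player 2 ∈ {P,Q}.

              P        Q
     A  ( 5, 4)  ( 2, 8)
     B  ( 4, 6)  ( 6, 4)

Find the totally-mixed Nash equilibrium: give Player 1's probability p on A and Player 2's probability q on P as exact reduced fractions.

P1 indiff ⇒ q·5+(1-q)·2 = q·4+(1-q)·6 ⇒ q(1) = (1-q)(4) ⇒ q = 4/5
P2 indiff ⇒ p·4+(1-p)·6 = p·8+(1-p)·4 ⇒ p(-4) = (1-p)(-2) ⇒ p = 1/3

P1 mixes 1/3 on A; P2 mixes 4/5 on P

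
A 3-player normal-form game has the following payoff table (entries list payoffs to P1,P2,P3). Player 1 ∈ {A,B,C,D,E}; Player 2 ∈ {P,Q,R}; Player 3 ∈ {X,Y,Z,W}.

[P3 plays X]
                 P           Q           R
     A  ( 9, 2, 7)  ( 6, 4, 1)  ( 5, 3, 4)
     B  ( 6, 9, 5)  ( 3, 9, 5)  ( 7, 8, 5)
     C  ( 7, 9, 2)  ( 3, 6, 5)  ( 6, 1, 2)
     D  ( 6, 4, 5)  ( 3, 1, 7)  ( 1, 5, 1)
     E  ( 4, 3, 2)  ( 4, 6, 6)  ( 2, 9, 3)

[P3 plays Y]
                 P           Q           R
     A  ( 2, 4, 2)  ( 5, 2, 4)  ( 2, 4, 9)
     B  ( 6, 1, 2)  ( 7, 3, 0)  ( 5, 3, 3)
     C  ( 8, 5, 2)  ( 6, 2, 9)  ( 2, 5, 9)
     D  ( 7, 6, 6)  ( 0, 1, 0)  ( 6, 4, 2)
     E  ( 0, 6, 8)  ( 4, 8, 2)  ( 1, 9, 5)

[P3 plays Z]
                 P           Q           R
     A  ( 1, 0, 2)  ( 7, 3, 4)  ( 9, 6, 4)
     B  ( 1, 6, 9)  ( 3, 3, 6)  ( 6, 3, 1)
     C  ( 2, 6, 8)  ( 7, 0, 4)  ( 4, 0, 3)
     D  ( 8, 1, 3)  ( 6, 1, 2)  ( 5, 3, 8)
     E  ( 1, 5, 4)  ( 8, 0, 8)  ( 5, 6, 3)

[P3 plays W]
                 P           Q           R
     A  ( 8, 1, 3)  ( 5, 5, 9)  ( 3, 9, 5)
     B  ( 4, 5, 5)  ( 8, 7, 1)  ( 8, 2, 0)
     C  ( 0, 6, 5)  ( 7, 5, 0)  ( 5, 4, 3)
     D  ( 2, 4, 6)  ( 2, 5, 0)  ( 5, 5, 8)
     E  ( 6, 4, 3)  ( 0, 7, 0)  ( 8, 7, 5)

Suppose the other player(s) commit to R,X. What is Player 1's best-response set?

u_1(A vs R,X) = 5
u_1(B vs R,X) = 7
u_1(C vs R,X) = 6
u_1(D vs R,X) = 1
u_1(E vs R,X) = 2
max payoff 7 at {B}

BR_1 = {B}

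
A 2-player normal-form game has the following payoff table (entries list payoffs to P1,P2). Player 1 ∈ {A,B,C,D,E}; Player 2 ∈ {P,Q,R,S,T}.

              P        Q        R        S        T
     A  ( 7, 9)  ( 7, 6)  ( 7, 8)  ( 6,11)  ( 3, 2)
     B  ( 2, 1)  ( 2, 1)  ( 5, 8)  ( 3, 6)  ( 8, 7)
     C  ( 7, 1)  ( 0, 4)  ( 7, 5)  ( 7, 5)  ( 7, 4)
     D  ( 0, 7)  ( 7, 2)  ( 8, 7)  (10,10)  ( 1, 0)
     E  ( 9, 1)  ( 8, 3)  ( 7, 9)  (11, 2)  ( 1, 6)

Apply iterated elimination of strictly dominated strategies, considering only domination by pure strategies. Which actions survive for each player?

IESDS → P1:{D,E} P2:{R,S}

P2 drop P (S beats it: A:11>9 B:6>1 C:5>1 D:10>7 E:2>1)
P2 drop Q (R beats it: A:8>6 B:8>1 C:5>4 D:7>2 E:9>3)
P2 drop T (R beats it: A:8>2 B:8>7 C:5>4 D:7>0 E:9>6)
P1 drop A (D beats it: R:8>7 S:10>6)
P1 drop B (C beats it: R:7>5 S:7>3)
P1 drop C (D beats it: R:8>7 S:10>7)
P1→{D,E} P2→{R,S}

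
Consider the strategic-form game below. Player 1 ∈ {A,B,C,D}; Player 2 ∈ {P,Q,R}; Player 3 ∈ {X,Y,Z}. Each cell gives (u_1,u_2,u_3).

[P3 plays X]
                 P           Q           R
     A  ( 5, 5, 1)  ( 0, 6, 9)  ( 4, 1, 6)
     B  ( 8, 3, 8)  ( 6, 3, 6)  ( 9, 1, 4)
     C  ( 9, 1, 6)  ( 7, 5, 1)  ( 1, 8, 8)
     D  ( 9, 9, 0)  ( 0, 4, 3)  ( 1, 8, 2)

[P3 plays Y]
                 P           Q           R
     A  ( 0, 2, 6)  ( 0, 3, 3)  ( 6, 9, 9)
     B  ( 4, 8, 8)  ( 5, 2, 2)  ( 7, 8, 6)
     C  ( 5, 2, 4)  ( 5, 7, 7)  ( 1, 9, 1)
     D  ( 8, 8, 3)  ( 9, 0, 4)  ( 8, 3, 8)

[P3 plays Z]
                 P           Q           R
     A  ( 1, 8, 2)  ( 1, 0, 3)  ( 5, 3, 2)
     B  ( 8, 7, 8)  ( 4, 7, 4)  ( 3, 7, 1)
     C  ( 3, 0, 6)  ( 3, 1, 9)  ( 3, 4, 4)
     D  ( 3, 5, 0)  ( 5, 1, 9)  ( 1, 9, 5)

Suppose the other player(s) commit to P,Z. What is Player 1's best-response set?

u_1(A vs P,Z) = 1
u_1(B vs P,Z) = 8
u_1(C vs P,Z) = 3
u_1(D vs P,Z) = 3
max payoff 8 at {B}

BR_1 = {B}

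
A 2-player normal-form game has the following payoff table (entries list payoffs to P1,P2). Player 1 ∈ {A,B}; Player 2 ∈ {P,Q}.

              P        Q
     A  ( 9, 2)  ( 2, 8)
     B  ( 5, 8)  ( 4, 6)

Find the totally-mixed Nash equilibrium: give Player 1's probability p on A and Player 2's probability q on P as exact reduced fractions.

P1 mixes 1/4 on A; P2 mixes 1/3 on P

P1 indiff ⇒ q·9+(1-q)·2 = q·5+(1-q)·4 ⇒ q(4) = (1-q)(2) ⇒ q = 1/3
P2 indiff ⇒ p·2+(1-p)·8 = p·8+(1-p)·6 ⇒ p(-6) = (1-p)(-2) ⇒ p = 1/4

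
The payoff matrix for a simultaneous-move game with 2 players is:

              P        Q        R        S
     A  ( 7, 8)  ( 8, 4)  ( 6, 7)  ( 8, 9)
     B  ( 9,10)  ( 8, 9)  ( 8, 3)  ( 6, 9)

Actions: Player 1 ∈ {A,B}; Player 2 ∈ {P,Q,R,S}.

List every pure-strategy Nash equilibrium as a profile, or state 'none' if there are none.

(A,P): not NE [P1→B gives 9>7; P2→S gives 9>8]
(A,Q): not NE [P2→S gives 9>4]
(A,R): not NE [P1→B gives 8>6; P2→S gives 9>7]
(A,S): NE
(B,P): NE
(B,Q): not NE [P2→P gives 10>9]
(B,R): not NE [P2→P gives 10>3]
(B,S): not NE [P1→A gives 8>6; P2→P gives 10>9]

Nash profiles: (A,S), (B,P)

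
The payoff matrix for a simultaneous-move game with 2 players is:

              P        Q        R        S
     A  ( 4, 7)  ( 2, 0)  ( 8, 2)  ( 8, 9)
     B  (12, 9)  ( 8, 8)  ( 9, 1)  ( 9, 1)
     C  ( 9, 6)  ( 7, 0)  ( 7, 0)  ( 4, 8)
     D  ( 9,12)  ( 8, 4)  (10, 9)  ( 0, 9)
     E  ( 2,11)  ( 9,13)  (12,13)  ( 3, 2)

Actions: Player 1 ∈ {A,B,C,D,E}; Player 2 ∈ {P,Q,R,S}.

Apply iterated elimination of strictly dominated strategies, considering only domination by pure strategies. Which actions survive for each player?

Remaining: P1:{B,D,E} P2:{P,Q,R}

P1 drop A (B beats it: P:12>4 Q:8>2 R:9>8 S:9>8)
P1 drop C (B beats it: P:12>9 Q:8>7 R:9>7 S:9>4)
P2 drop S (P beats it: B:9>1 D:12>9 E:11>2)
P1→{B,D,E} P2→{P,Q,R}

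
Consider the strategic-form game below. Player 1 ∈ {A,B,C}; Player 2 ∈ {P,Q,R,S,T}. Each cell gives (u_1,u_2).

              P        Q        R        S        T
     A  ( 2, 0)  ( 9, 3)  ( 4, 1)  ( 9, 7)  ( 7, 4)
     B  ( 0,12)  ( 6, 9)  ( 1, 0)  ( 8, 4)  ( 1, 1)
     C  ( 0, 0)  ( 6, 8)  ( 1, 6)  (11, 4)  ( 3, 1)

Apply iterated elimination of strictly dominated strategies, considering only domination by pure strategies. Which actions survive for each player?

P1 drop B (A beats it: P:2>0 Q:9>6 R:4>1 S:9>8 T:7>1)
P2 drop P (Q beats it: A:3>0 C:8>0)
P2 drop R (Q beats it: A:3>1 C:8>6)
P2 drop T (S beats it: A:7>4 C:4>1)
P1→{A,C} P2→{Q,S}

Remaining: P1:{A,C} P2:{Q,S}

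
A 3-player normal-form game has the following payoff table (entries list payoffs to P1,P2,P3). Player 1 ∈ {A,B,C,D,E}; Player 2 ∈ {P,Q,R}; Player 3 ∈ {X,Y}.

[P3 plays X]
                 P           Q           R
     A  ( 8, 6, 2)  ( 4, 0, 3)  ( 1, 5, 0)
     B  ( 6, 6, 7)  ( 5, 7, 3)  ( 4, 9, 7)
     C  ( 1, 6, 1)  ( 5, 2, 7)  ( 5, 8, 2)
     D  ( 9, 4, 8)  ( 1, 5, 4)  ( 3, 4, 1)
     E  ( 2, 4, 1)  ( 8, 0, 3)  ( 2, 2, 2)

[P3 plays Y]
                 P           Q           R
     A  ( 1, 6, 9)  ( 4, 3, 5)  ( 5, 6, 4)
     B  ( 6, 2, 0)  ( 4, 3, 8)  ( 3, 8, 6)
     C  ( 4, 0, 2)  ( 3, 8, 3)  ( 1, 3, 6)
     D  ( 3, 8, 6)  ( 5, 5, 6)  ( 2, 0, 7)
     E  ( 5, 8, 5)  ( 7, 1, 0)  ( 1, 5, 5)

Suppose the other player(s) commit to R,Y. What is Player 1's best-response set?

u_1(A vs R,Y) = 5
u_1(B vs R,Y) = 3
u_1(C vs R,Y) = 1
u_1(D vs R,Y) = 2
u_1(E vs R,Y) = 1
max payoff 5 at {A}

argmax u_1 = {A}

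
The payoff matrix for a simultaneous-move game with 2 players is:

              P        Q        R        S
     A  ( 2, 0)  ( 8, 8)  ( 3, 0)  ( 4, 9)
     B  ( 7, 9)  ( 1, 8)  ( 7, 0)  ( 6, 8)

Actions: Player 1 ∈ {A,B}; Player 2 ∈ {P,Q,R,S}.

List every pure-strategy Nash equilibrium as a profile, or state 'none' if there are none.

NE set: (B,P)

(A,P): not NE [P1→B gives 7>2; P2→S gives 9>0]
(A,Q): not NE [P2→S gives 9>8]
(A,R): not NE [P1→B gives 7>3; P2→S gives 9>0]
(A,S): not NE [P1→B gives 6>4]
(B,P): NE
(B,Q): not NE [P1→A gives 8>1; P2→P gives 9>8]
(B,R): not NE [P2→P gives 9>0]
(B,S): not NE [P2→P gives 9>8]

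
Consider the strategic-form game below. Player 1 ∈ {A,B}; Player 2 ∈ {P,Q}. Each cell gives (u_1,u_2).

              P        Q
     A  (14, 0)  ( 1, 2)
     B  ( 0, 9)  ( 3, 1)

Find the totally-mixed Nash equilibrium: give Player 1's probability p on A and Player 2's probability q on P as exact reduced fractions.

P1 mixes 4/5 on A; P2 mixes 1/8 on P

P1 indiff ⇒ q·14+(1-q)·1 = q·0+(1-q)·3 ⇒ q(14) = (1-q)(2) ⇒ q = 1/8
P2 indiff ⇒ p·0+(1-p)·9 = p·2+(1-p)·1 ⇒ p(-2) = (1-p)(-8) ⇒ p = 4/5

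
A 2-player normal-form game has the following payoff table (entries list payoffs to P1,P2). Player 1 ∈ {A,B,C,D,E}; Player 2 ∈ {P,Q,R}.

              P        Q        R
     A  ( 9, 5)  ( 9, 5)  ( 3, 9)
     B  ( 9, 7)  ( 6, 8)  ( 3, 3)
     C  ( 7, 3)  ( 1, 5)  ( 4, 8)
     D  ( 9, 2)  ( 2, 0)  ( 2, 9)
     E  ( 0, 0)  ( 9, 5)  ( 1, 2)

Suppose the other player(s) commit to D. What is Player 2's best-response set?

u_2(P vs D) = 2
u_2(Q vs D) = 0
u_2(R vs D) = 9
max payoff 9 at {R}

argmax u_2 = {R}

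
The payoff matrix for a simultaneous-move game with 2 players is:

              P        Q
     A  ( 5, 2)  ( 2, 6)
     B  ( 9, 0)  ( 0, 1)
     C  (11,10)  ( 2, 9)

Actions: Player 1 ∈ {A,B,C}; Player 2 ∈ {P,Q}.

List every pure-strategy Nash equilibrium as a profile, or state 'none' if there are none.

Nash profiles: (A,Q), (C,P)

(A,P): not NE [P1→C gives 11>5; P2→Q gives 6>2]
(A,Q): NE
(B,P): not NE [P1→C gives 11>9; P2→Q gives 1>0]
(B,Q): not NE [P1→C gives 2>0]
(C,P): NE
(C,Q): not NE [P2→P gives 10>9]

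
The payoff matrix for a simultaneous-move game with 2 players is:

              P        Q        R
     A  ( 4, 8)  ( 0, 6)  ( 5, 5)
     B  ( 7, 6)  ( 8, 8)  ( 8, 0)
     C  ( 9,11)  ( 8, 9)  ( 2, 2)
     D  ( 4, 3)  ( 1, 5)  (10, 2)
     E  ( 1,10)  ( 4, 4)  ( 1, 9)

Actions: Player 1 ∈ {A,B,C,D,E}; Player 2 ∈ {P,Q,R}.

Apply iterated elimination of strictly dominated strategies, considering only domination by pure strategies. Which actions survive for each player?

Remaining: P1:{B,C} P2:{P,Q}

P1 drop A (B beats it: P:7>4 Q:8>0 R:8>5)
P1 drop E (B beats it: P:7>1 Q:8>4 R:8>1)
P2 drop R (P beats it: B:6>0 C:11>2 D:3>2)
P1 drop D (B beats it: P:7>4 Q:8>1)
P1→{B,C} P2→{P,Q}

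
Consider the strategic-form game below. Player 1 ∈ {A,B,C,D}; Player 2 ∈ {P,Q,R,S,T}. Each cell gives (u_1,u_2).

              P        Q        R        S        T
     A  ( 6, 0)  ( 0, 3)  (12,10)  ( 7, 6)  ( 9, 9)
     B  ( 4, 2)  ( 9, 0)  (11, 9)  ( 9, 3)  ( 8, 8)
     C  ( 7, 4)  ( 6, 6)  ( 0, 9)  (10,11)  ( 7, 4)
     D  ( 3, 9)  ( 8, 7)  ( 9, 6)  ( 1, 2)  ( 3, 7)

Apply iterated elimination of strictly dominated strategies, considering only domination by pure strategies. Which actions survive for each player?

P1 drop D (B beats it: P:4>3 Q:9>8 R:11>9 S:9>1 T:8>3)
P2 drop P (R beats it: A:10>0 B:9>2 C:9>4)
P2 drop Q (R beats it: A:10>3 B:9>0 C:9>6)
P2 drop T (R beats it: A:10>9 B:9>8 C:9>4)
P1→{A,B,C} P2→{R,S}

Survivors P1:{A,B,C} P2:{R,S}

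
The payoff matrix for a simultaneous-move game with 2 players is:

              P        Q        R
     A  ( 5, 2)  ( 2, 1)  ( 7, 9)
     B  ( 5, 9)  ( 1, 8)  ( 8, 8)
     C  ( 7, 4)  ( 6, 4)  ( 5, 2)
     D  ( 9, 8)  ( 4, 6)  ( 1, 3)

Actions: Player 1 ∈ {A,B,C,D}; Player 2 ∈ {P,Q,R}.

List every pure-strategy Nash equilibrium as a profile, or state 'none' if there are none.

(A,P): not NE [P1→D gives 9>5; P2→R gives 9>2]
(A,Q): not NE [P1→C gives 6>2; P2→R gives 9>1]
(A,R): not NE [P1→B gives 8>7]
(B,P): not NE [P1→D gives 9>5]
(B,Q): not NE [P1→C gives 6>1; P2→P gives 9>8]
(B,R): not NE [P2→P gives 9>8]
(C,P): not NE [P1→D gives 9>7]
(C,Q): NE
(C,R): not NE [P1→B gives 8>5; P2→Q gives 4>2]
(D,P): NE
(D,Q): not NE [P1→C gives 6>4; P2→P gives 8>6]
(D,R): not NE [P1→B gives 8>1; P2→P gives 8>3]

NE set: (C,Q), (D,P)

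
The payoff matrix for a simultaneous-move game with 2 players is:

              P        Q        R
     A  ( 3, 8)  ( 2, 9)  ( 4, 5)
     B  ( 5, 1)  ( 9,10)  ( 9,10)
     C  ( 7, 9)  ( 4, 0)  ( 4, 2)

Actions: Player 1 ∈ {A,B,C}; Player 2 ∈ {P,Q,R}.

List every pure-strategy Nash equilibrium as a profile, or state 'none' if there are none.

NE set: (B,Q), (B,R), (C,P)

(A,P): not NE [P1→C gives 7>3; P2→Q gives 9>8]
(A,Q): not NE [P1→B gives 9>2]
(A,R): not NE [P1→B gives 9>4; P2→Q gives 9>5]
(B,P): not NE [P1→C gives 7>5; P2→R gives 10>1]
(B,Q): NE
(B,R): NE
(C,P): NE
(C,Q): not NE [P1→B gives 9>4; P2→P gives 9>0]
(C,R): not NE [P1→B gives 9>4; P2→P gives 9>2]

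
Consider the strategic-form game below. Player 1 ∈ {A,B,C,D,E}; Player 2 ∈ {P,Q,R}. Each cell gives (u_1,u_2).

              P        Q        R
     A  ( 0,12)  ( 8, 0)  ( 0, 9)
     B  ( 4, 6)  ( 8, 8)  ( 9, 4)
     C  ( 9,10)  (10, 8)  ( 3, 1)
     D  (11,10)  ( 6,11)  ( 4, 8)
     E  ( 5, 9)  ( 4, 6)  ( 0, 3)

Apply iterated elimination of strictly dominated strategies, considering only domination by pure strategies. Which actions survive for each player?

Survivors P1:{C,D} P2:{P,Q}

P1 drop A (C beats it: P:9>0 Q:10>8 R:3>0)
P1 drop E (C beats it: P:9>5 Q:10>4 R:3>0)
P2 drop R (P beats it: B:6>4 C:10>1 D:10>8)
P1 drop B (C beats it: P:9>4 Q:10>8)
P1→{C,D} P2→{P,Q}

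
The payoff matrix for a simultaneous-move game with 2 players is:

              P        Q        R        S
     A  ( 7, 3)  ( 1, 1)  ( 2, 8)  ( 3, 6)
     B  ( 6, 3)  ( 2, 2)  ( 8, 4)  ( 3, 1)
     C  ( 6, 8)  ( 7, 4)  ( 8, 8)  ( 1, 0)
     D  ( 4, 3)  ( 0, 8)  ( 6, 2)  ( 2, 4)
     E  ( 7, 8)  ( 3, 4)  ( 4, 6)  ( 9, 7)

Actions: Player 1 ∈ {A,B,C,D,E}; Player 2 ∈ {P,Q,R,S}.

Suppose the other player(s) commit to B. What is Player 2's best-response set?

u_2(P vs B) = 3
u_2(Q vs B) = 2
u_2(R vs B) = 4
u_2(S vs B) = 1
max payoff 4 at {R}

argmax u_2 = {R}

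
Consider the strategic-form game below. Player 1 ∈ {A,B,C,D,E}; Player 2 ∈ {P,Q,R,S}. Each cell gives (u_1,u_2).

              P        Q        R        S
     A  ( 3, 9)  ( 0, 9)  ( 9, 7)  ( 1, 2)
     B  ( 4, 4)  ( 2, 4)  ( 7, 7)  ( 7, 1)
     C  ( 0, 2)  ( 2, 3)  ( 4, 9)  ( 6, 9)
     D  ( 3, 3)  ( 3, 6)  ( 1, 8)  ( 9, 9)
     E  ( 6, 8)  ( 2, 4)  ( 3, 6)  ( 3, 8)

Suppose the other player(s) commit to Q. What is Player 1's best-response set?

u_1(A vs Q) = 0
u_1(B vs Q) = 2
u_1(C vs Q) = 2
u_1(D vs Q) = 3
u_1(E vs Q) = 2
max payoff 3 at {D}

argmax u_1 = {D}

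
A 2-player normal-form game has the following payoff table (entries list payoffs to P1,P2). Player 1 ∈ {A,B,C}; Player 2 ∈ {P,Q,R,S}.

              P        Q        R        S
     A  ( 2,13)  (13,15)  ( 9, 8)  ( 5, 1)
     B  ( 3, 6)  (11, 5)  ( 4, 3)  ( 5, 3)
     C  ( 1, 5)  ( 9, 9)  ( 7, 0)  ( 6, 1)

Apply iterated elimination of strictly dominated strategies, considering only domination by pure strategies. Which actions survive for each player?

P2 drop R (P beats it: A:13>8 B:6>3 C:5>0)
P2 drop S (P beats it: A:13>1 B:6>3 C:5>1)
P1 drop C (A beats it: P:2>1 Q:13>9)
P1→{A,B} P2→{P,Q}

IESDS → P1:{A,B} P2:{P,Q}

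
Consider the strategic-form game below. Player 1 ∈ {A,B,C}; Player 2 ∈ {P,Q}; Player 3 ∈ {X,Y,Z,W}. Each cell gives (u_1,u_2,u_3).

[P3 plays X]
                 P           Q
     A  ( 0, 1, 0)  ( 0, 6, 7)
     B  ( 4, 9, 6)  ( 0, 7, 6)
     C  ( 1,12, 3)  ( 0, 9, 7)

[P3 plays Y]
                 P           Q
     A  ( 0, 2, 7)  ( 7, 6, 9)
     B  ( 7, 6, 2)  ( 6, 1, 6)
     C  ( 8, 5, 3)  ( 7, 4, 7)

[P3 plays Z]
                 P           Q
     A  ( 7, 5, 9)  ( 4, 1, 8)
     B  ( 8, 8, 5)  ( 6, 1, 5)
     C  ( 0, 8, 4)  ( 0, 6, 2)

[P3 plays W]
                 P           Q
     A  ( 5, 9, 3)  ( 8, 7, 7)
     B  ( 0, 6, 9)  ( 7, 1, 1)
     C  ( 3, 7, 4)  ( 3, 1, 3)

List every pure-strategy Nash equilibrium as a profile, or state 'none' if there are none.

(A,P,X): not NE [P1→B gives 4>0; P2→Q gives 6>1; P3→Z gives 9>0]
(A,P,Y): not NE [P1→C gives 8>0; P2→Q gives 6>2; P3→Z gives 9>7]
(A,P,Z): not NE [P1→B gives 8>7]
(A,P,W): not NE [P3→Z gives 9>3]
(A,Q,X): not NE [P3→Y gives 9>7]
(A,Q,Y): NE
(A,Q,Z): not NE [P1→B gives 6>4; P2→P gives 5>1; P3→Y gives 9>8]
(A,Q,W): not NE [P2→P gives 9>7; P3→Y gives 9>7]
(B,P,X): not NE [P3→W gives 9>6]
(B,P,Y): not NE [P1→C gives 8>7; P3→W gives 9>2]
(B,P,Z): not NE [P3→W gives 9>5]
(B,P,W): not NE [P1→A gives 5>0]
(B,Q,X): not NE [P2→P gives 9>7]
(B,Q,Y): not NE [P1→C gives 7>6; P2→P gives 6>1]
(B,Q,Z): not NE [P2→P gives 8>1; P3→Y gives 6>5]
(B,Q,W): not NE [P1→A gives 8>7; P2→P gives 6>1; P3→Y gives 6>1]
(C,P,X): not NE [P1→B gives 4>1; P3→W gives 4>3]
(C,P,Y): not NE [P3→W gives 4>3]
(C,P,Z): not NE [P1→B gives 8>0]
(C,P,W): not NE [P1→A gives 5>3]
(C,Q,X): not NE [P2→P gives 12>9]
(C,Q,Y): not NE [P2→P gives 5>4]
(C,Q,Z): not NE [P1→B gives 6>0; P2→P gives 8>6; P3→Y gives 7>2]
(C,Q,W): not NE [P1→A gives 8>3; P2→P gives 7>1; P3→Y gives 7>3]

NE set: (A,Q,Y)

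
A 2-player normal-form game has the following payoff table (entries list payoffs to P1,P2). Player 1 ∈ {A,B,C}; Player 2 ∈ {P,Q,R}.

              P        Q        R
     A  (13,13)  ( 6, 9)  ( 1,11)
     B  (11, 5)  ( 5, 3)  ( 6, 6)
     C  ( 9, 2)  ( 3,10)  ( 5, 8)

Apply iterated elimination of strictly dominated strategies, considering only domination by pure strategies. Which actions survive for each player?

Survivors P1:{A,B} P2:{P,R}

P1 drop C (B beats it: P:11>9 Q:5>3 R:6>5)
P2 drop Q (P beats it: A:13>9 B:5>3)
P1→{A,B} P2→{P,R}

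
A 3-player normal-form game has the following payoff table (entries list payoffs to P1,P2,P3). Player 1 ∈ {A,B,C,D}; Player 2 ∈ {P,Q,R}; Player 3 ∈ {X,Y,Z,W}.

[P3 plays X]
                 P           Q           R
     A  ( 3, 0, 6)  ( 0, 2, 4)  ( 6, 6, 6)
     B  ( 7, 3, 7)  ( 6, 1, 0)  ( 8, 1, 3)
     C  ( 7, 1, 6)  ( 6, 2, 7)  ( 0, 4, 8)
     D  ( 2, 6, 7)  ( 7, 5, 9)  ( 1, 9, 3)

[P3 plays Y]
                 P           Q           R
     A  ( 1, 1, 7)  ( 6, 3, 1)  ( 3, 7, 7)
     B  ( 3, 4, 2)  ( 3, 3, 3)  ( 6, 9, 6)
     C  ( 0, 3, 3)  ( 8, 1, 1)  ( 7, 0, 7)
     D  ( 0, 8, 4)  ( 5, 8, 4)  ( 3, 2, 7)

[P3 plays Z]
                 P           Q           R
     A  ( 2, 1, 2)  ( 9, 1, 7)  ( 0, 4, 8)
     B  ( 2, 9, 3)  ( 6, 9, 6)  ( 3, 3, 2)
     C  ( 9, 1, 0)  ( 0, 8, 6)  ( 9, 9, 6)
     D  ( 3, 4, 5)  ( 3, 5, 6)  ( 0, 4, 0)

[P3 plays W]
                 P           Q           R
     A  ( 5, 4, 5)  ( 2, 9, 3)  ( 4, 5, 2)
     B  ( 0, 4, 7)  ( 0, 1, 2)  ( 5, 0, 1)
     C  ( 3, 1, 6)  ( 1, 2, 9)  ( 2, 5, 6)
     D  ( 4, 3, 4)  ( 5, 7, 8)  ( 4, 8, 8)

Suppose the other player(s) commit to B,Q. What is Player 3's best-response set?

u_3(X vs B,Q) = 0
u_3(Y vs B,Q) = 3
u_3(Z vs B,Q) = 6
u_3(W vs B,Q) = 2
max payoff 6 at {Z}

P3 best: {Z}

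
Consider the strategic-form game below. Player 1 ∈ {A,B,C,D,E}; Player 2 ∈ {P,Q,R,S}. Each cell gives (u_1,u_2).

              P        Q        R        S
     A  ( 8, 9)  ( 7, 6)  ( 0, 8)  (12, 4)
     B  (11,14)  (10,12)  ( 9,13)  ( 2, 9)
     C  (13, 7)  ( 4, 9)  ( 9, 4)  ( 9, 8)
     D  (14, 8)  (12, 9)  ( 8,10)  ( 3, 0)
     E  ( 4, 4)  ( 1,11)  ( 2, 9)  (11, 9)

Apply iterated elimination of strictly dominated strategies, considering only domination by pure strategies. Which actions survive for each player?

Survivors P1:{B,C,D} P2:{P,Q,R}

P2 drop S (Q beats it: A:6>4 B:12>9 C:9>8 D:9>0 E:11>9)
P1 drop A (B beats it: P:11>8 Q:10>7 R:9>0)
P1 drop E (B beats it: P:11>4 Q:10>1 R:9>2)
P1→{B,C,D} P2→{P,Q,R}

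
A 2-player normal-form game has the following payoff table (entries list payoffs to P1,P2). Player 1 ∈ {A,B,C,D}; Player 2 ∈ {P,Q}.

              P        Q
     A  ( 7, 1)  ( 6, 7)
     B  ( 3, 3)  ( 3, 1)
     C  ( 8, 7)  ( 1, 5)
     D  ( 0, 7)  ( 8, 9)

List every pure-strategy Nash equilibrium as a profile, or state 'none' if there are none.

Nash profiles: (C,P), (D,Q)

(A,P): not NE [P1→C gives 8>7; P2→Q gives 7>1]
(A,Q): not NE [P1→D gives 8>6]
(B,P): not NE [P1→C gives 8>3]
(B,Q): not NE [P1→D gives 8>3; P2→P gives 3>1]
(C,P): NE
(C,Q): not NE [P1→D gives 8>1; P2→P gives 7>5]
(D,P): not NE [P1→C gives 8>0; P2→Q gives 9>7]
(D,Q): NE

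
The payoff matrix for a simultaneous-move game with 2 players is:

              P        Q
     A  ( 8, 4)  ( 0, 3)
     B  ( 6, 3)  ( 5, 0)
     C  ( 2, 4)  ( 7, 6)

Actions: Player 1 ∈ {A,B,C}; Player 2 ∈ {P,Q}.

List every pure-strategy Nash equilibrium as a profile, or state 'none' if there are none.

(A,P): NE
(A,Q): not NE [P1→C gives 7>0; P2→P gives 4>3]
(B,P): not NE [P1→A gives 8>6]
(B,Q): not NE [P1→C gives 7>5; P2→P gives 3>0]
(C,P): not NE [P1→A gives 8>2; P2→Q gives 6>4]
(C,Q): NE

Nash profiles: (A,P), (C,Q)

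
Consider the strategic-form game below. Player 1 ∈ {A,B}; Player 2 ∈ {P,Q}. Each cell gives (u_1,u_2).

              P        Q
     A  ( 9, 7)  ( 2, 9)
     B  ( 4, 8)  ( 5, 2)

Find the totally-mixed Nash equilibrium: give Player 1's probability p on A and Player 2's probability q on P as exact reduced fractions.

P1 indiff ⇒ q·9+(1-q)·2 = q·4+(1-q)·5 ⇒ q(5) = (1-q)(3) ⇒ q = 3/8
P2 indiff ⇒ p·7+(1-p)·8 = p·9+(1-p)·2 ⇒ p(-2) = (1-p)(-6) ⇒ p = 3/4

P1 mixes 3/4 on A; P2 mixes 3/8 on P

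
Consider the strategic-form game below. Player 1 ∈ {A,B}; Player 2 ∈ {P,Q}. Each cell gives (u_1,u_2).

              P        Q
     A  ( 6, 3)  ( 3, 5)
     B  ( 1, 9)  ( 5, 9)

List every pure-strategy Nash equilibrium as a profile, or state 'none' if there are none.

(A,P): not NE [P2→Q gives 5>3]
(A,Q): not NE [P1→B gives 5>3]
(B,P): not NE [P1→A gives 6>1]
(B,Q): NE

PSNE = {(B,Q)}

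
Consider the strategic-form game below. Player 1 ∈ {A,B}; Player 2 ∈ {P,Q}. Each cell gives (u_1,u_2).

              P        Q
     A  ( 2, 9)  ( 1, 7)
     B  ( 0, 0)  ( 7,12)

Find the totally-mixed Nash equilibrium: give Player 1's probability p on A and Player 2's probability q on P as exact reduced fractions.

P1 indiff ⇒ q·2+(1-q)·1 = q·0+(1-q)·7 ⇒ q(2) = (1-q)(6) ⇒ q = 3/4
P2 indiff ⇒ p·9+(1-p)·0 = p·7+(1-p)·12 ⇒ p(2) = (1-p)(12) ⇒ p = 6/7

P1 mixes 6/7 on A; P2 mixes 3/4 on P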